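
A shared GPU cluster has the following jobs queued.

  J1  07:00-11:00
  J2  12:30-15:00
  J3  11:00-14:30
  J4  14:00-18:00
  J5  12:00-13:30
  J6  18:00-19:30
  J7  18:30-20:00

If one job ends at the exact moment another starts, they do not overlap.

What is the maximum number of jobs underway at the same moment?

Walk through starts and ends in time order (an end at T is processed before a start at T):
07:00 start J1 → 1
11:00 end J1 → 0
11:00 start J3 → 1
12:00 start J5 → 2
12:30 start J2 → 3
13:30 end J5 → 2
14:00 start J4 → 3
14:30 end J3 → 2
15:00 end J2 → 1
18:00 end J4 → 0
18:00 start J6 → 1
18:30 start J7 → 2
19:30 end J6 → 1
20:00 end J7 → 0
Peak is 3, at 12:30 (J2, J3, J5).

3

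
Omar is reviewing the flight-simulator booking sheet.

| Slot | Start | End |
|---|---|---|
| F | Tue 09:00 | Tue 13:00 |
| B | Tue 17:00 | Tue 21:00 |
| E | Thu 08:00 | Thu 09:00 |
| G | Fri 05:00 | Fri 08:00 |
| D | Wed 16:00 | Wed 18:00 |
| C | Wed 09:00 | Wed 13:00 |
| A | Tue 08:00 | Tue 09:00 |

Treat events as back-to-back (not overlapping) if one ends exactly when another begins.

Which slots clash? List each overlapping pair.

no conflicts

Sorted by start: A, F, B, C, D, E, G.
F starts exactly when A ends (back-to-back, no overlap), so nothing later overlaps A either.
B starts after F ends, so nothing later overlaps F either.
C starts after B ends, so nothing later overlaps B either.
D starts after C ends, so nothing later overlaps C either.
E starts after D ends, so nothing later overlaps D either.
G starts after E ends.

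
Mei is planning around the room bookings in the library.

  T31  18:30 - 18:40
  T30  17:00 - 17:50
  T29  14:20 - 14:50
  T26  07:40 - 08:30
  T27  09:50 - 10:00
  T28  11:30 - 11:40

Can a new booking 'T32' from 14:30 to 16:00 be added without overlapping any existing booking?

T26: ends 08:30 at or before T32 starts 14:30 → clear.
T27: ends 10:00 at or before T32 starts 14:30 → clear.
T28: ends 11:40 at or before T32 starts 14:30 → clear.
T29: starts 14:20 before T32 ends 16:00, and ends 14:50 after T32 starts 14:30 → overlap.
T30: starts 17:00 at or after T32 ends 16:00 → clear.
T31: starts 18:30 at or after T32 ends 16:00 → clear.
T32 overlaps T29.

No — it overlaps T29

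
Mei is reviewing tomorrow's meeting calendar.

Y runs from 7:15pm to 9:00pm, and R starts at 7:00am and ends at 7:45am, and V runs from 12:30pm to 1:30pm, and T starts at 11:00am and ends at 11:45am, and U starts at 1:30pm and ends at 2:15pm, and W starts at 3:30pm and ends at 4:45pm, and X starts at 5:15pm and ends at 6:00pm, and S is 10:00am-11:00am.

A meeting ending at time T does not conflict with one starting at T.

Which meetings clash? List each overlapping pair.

none

Sorted by start: R, S, T, V, U, W, X, Y.
S starts after R ends, so nothing later overlaps R either.
T starts exactly when S ends (back-to-back, no overlap), so nothing later overlaps S either.
V starts after T ends, so nothing later overlaps T either.
U starts exactly when V ends (back-to-back, no overlap), so nothing later overlaps V either.
W starts after U ends, so nothing later overlaps U either.
X starts after W ends, so nothing later overlaps W either.
Y starts after X ends.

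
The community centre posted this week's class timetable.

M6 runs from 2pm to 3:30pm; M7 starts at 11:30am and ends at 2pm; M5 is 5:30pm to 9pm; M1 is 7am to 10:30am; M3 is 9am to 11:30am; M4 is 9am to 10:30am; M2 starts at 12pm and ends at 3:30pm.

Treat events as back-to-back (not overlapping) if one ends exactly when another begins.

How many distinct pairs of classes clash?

Sorted by start: M1, M3, M4, M7, M2, M6, M5.
M3 starts before M1 ends → M1 and M3 overlap.
M4 starts before M1 ends → M1 and M4 overlap.
M7 starts after M1 ends — done with M1.
M4 starts before M3 ends → M3 and M4 overlap.
M7 starts exactly when M3 ends (back-to-back, no overlap) — done with M3.
M7 starts after M4 ends — done with M4.
M2 starts before M7 ends → M7 and M2 overlap.
M6 starts exactly when M7 ends (back-to-back, no overlap) — done with M7.
M6 starts before M2 ends → M2 and M6 overlap.
M5 starts after M2 ends.
M5 starts after M6 ends.
Overlapping pairs: M1 & M3, M1 & M4, M2 & M6, M2 & M7, M3 & M4 — 5 in total.

5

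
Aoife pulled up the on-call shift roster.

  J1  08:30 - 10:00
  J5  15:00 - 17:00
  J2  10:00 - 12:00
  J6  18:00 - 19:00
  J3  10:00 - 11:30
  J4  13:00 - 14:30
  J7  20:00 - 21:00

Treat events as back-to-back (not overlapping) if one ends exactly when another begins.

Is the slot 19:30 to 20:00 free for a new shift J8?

J1: ends 10:00 at or before J8 starts 19:30 → clear.
J2: ends 12:00 at or before J8 starts 19:30 → clear.
J3: ends 11:30 at or before J8 starts 19:30 → clear.
J4: ends 14:30 at or before J8 starts 19:30 → clear.
J5: ends 17:00 at or before J8 starts 19:30 → clear.
J6: ends 19:00 at or before J8 starts 19:30 → clear.
J7: starts 20:00 at or after J8 ends 20:00 → clear.

Yes — the slot is free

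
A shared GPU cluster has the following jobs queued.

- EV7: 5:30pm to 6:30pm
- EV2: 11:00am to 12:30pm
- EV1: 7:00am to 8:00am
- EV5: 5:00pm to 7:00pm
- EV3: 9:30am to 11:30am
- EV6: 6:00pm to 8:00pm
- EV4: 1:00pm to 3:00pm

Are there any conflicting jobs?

Sorted by start: EV1, EV3, EV2, EV4, EV5, EV7, EV6.
EV3 starts after EV1 ends; EV1 is clear from here.
EV2 starts before EV3 ends → EV3 and EV2 overlap.
That's a conflict, so the schedule is not conflict-free.

Yes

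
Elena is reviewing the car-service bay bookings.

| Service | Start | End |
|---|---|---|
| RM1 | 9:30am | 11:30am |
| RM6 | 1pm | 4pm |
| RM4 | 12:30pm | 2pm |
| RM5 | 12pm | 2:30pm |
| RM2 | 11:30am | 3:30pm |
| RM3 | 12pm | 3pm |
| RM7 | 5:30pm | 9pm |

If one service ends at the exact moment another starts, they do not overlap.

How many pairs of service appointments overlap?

10

Sorted by start: RM1, RM2, RM3, RM5, RM4, RM6, RM7.
RM2 starts exactly when RM1 ends (back-to-back, no overlap), so nothing later overlaps RM1 either.
RM3 starts before RM2 ends → RM2 and RM3 overlap.
RM5 starts before RM2 ends → RM2 and RM5 overlap.
RM4 starts before RM2 ends → RM2 and RM4 overlap.
RM6 starts before RM2 ends → RM2 and RM6 overlap.
RM7 starts after RM2 ends.
RM5 starts before RM3 ends → RM3 and RM5 overlap.
RM4 starts before RM3 ends → RM3 and RM4 overlap.
RM6 starts before RM3 ends → RM3 and RM6 overlap.
RM7 starts after RM3 ends.
RM4 starts before RM5 ends → RM5 and RM4 overlap.
RM6 starts before RM5 ends → RM5 and RM6 overlap.
RM7 starts after RM5 ends.
RM6 starts before RM4 ends → RM4 and RM6 overlap.
RM7 starts after RM4 ends.
RM7 starts after RM6 ends.
Overlapping pairs: RM2 & RM3, RM2 & RM4, RM2 & RM5, RM2 & RM6, RM3 & RM4, RM3 & RM5, RM3 & RM6, RM4 & RM5, RM4 & RM6, RM5 & RM6 — 10 in total.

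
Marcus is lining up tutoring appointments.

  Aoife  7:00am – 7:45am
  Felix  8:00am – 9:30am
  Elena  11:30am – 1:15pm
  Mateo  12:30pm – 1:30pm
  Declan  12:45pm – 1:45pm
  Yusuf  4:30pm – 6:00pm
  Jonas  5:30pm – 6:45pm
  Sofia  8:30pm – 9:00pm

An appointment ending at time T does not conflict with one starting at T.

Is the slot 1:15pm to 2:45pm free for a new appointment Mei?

Aoife: ends 7:45am at or before Mei starts 1:15pm → clear.
Felix: ends 9:30am at or before Mei starts 1:15pm → clear.
Elena: ends 1:15pm at or before Mei starts 1:15pm → clear.
Mateo: starts 12:30pm before Mei ends 2:45pm, and ends 1:30pm after Mei starts 1:15pm → overlap.
Declan: starts 12:45pm before Mei ends 2:45pm, and ends 1:45pm after Mei starts 1:15pm → overlap.
Yusuf: starts 4:30pm at or after Mei ends 2:45pm → clear.
Jonas: starts 5:30pm at or after Mei ends 2:45pm → clear.
Sofia: starts 8:30pm at or after Mei ends 2:45pm → clear.
Mei overlaps Mateo, Declan.

No — it overlaps Declan, Mateo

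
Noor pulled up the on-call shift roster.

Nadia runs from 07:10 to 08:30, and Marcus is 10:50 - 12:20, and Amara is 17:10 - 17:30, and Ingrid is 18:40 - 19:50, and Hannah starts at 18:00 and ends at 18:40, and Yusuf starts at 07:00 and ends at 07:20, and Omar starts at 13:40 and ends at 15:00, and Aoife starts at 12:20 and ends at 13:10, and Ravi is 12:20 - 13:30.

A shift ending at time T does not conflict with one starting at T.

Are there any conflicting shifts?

Check each pair: they overlap iff neither finishes before the other starts.
Sorted by start: Yusuf, Nadia, Marcus, Aoife, Ravi, Omar, Amara, Hannah, Ingrid.
Nadia starts before Yusuf ends → Yusuf and Nadia overlap.
That's a conflict, so the schedule is not conflict-free.

Yes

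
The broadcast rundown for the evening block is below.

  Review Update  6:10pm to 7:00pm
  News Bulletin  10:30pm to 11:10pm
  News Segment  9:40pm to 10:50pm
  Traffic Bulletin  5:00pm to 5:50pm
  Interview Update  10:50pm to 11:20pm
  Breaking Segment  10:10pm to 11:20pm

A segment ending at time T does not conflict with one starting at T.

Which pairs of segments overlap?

Breaking Segment & Interview Update, Breaking Segment & News Bulletin, Breaking Segment & News Segment, Interview Update & News Bulletin, News Bulletin & News Segment

Sorted by start: Traffic Bulletin, Review Update, News Segment, Breaking Segment, News Bulletin, Interview Update.
Review Update starts after Traffic Bulletin ends; Traffic Bulletin is clear from here.
News Segment starts after Review Update ends; Review Update is clear from here.
Breaking Segment starts before News Segment ends → News Segment and Breaking Segment overlap.
News Bulletin starts before News Segment ends → News Segment and News Bulletin overlap.
Interview Update starts exactly when News Segment ends (back-to-back, no overlap).
News Bulletin starts before Breaking Segment ends → Breaking Segment and News Bulletin overlap.
Interview Update starts before Breaking Segment ends → Breaking Segment and Interview Update overlap.
Interview Update starts before News Bulletin ends → News Bulletin and Interview Update overlap.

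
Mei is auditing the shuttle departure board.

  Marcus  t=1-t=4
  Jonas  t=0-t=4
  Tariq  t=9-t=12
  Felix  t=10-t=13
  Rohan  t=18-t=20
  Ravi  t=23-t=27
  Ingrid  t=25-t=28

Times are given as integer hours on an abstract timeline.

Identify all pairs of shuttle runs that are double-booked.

Felix & Tariq, Ingrid & Ravi, Jonas & Marcus

Sorted by start: Jonas, Marcus, Tariq, Felix, Rohan, Ravi, Ingrid.
Marcus starts before Jonas ends → Jonas and Marcus overlap.
Tariq starts after Jonas ends, so Jonas has no further overlaps.
Tariq starts after Marcus ends, so Marcus has no further overlaps.
Felix starts before Tariq ends → Tariq and Felix overlap.
Rohan starts after Tariq ends, so Tariq has no further overlaps.
Rohan starts after Felix ends, so Felix has no further overlaps.
Ravi starts after Rohan ends, so Rohan has no further overlaps.
Ingrid starts before Ravi ends → Ravi and Ingrid overlap.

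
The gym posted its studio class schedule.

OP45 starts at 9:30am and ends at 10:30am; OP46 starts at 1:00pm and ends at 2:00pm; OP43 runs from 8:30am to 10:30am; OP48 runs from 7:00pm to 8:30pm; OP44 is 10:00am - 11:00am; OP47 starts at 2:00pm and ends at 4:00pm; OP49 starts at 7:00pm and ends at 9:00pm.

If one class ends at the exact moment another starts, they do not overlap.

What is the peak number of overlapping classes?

3

Sort all start/end points and keep a running count:
8:30am start OP43 → 1
9:30am start OP45 → 2
10:00am start OP44 → 3
10:30am end OP43 → 2
10:30am end OP45 → 1
11:00am end OP44 → 0
1:00pm start OP46 → 1
2:00pm end OP46 → 0
2:00pm start OP47 → 1
4:00pm end OP47 → 0
7:00pm start OP48 → 1
7:00pm start OP49 → 2
8:30pm end OP48 → 1
9:00pm end OP49 → 0
Peak is 3, at 10:00am (OP43, OP44, OP45).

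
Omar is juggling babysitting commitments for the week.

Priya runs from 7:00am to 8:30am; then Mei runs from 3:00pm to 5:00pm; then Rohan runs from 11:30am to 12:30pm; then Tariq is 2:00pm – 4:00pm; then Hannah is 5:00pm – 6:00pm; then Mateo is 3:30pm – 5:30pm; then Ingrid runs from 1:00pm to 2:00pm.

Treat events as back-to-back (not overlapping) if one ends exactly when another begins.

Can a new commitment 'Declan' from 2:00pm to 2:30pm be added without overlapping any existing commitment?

Priya: ends 8:30am at or before Declan starts 2:00pm → clear.
Rohan: ends 12:30pm at or before Declan starts 2:00pm → clear.
Ingrid: ends 2:00pm at or before Declan starts 2:00pm → clear.
Tariq: starts 2:00pm before Declan ends 2:30pm, and ends 4:00pm after Declan starts 2:00pm → overlap.
Mei: starts 3:00pm at or after Declan ends 2:30pm → clear.
Mateo: starts 3:30pm at or after Declan ends 2:30pm → clear.
Hannah: starts 5:00pm at or after Declan ends 2:30pm → clear.
Declan overlaps Tariq.

No — it overlaps Tariq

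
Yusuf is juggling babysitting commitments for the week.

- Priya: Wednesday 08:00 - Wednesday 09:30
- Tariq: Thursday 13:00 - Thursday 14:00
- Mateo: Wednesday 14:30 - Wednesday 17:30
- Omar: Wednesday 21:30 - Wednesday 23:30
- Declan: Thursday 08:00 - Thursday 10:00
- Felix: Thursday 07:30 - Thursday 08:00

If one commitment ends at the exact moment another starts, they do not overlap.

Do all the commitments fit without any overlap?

Two intervals overlap when each starts before the other ends.
Sorted by start: Priya, Mateo, Omar, Felix, Declan, Tariq.
Mateo starts after Priya ends, so Priya has no further overlaps.
Omar starts after Mateo ends, so Mateo has no further overlaps.
Felix starts after Omar ends, so Omar has no further overlaps.
Declan starts exactly when Felix ends (back-to-back, no overlap), so Felix has no further overlaps.
Tariq starts after Declan ends.
Every pair is clear; the schedule has no overlaps.

Yes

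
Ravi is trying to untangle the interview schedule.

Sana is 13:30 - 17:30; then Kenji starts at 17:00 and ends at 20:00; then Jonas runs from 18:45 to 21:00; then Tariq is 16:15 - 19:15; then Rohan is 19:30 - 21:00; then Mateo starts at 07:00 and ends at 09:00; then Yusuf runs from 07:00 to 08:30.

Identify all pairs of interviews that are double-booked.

Jonas & Kenji, Jonas & Rohan, Jonas & Tariq, Kenji & Rohan, Kenji & Sana, Kenji & Tariq, Mateo & Yusuf, Sana & Tariq

Sorted by start: Mateo, Yusuf, Sana, Tariq, Kenji, Jonas, Rohan.
Yusuf starts before Mateo ends → Mateo and Yusuf overlap.
Sana starts after Mateo ends, so Mateo has no further overlaps.
Sana starts after Yusuf ends, so Yusuf has no further overlaps.
Tariq starts before Sana ends → Sana and Tariq overlap.
Kenji starts before Sana ends → Sana and Kenji overlap.
Jonas starts after Sana ends, so Sana has no further overlaps.
Kenji starts before Tariq ends → Tariq and Kenji overlap.
Jonas starts before Tariq ends → Tariq and Jonas overlap.
Rohan starts after Tariq ends.
Jonas starts before Kenji ends → Kenji and Jonas overlap.
Rohan starts before Kenji ends → Kenji and Rohan overlap.
Rohan starts before Jonas ends → Jonas and Rohan overlap.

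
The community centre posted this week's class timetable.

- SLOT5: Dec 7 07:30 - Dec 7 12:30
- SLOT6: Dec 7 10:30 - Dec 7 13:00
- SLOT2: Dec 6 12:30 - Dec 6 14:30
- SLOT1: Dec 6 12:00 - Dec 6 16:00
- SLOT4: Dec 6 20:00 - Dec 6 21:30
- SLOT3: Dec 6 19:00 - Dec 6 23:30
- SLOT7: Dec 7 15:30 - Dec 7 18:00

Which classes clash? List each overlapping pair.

SLOT1 & SLOT2, SLOT3 & SLOT4, SLOT5 & SLOT6

Check each pair: they overlap iff neither finishes before the other starts.
Sorted by start: SLOT1, SLOT2, SLOT3, SLOT4, SLOT5, SLOT6, SLOT7.
SLOT2 starts before SLOT1 ends → SLOT1 and SLOT2 overlap.
SLOT3 starts after SLOT1 ends, so nothing later overlaps SLOT1 either.
SLOT3 starts after SLOT2 ends, so nothing later overlaps SLOT2 either.
SLOT4 starts before SLOT3 ends → SLOT3 and SLOT4 overlap.
SLOT5 starts after SLOT3 ends, so nothing later overlaps SLOT3 either.
SLOT5 starts after SLOT4 ends, so nothing later overlaps SLOT4 either.
SLOT6 starts before SLOT5 ends → SLOT5 and SLOT6 overlap.
SLOT7 starts after SLOT5 ends.
SLOT7 starts after SLOT6 ends.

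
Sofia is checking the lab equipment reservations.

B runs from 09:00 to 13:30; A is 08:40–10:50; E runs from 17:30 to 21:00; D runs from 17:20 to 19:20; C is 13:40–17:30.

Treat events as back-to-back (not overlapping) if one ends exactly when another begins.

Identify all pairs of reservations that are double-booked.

Two intervals overlap when each starts before the other ends.
Sorted by start: A, B, C, D, E.
B starts before A ends → A and B overlap.
C starts after A ends; A is clear from here.
C starts after B ends; B is clear from here.
D starts before C ends → C and D overlap.
E starts exactly when C ends (back-to-back, no overlap).
E starts before D ends → D and E overlap.

A & B, C & D, D & E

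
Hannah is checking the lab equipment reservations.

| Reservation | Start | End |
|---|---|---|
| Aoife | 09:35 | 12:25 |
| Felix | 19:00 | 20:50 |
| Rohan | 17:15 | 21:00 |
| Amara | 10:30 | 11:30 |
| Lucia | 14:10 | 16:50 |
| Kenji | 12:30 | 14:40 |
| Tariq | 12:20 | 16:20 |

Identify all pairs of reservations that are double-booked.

Sorted by start: Aoife, Amara, Tariq, Kenji, Lucia, Rohan, Felix.
Amara starts before Aoife ends → Aoife and Amara overlap.
Tariq starts before Aoife ends → Aoife and Tariq overlap.
Kenji starts after Aoife ends, so Aoife has no further overlaps.
Tariq starts after Amara ends, so Amara has no further overlaps.
Kenji starts before Tariq ends → Tariq and Kenji overlap.
Lucia starts before Tariq ends → Tariq and Lucia overlap.
Rohan starts after Tariq ends, so Tariq has no further overlaps.
Lucia starts before Kenji ends → Kenji and Lucia overlap.
Rohan starts after Kenji ends, so Kenji has no further overlaps.
Rohan starts after Lucia ends, so Lucia has no further overlaps.
Felix starts before Rohan ends → Rohan and Felix overlap.

Amara & Aoife, Aoife & Tariq, Felix & Rohan, Kenji & Lucia, Kenji & Tariq, Lucia & Tariq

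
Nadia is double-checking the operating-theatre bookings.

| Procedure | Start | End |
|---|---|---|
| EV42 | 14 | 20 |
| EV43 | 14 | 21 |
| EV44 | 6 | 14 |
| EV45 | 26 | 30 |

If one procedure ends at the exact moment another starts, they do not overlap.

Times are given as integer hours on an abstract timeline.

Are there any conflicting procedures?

Sorted by start: EV44, EV42, EV43, EV45.
EV42 starts exactly when EV44 ends (back-to-back, no overlap), so EV44 has no further overlaps.
EV43 starts before EV42 ends → EV42 and EV43 overlap.
That's a conflict, so the schedule is not conflict-free.

Yes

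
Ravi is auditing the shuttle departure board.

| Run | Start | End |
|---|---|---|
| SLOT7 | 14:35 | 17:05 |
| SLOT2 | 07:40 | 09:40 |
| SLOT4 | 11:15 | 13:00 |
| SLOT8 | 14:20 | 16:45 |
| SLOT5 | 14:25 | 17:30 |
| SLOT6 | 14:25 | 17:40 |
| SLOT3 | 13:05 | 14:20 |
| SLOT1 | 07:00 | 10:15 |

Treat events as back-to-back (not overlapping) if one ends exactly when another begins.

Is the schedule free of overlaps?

No

Sorted by start: SLOT1, SLOT2, SLOT4, SLOT3, SLOT8, SLOT5, SLOT6, SLOT7.
SLOT2 starts before SLOT1 ends → SLOT1 and SLOT2 overlap.
That's a conflict, so the schedule is not conflict-free.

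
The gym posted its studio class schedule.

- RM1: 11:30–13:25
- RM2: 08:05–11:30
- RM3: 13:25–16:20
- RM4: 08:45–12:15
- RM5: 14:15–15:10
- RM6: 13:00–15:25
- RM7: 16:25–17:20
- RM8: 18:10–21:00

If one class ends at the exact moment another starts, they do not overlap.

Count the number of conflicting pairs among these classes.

Sorted by start: RM2, RM4, RM1, RM6, RM3, RM5, RM7, RM8.
RM4 starts before RM2 ends → RM2 and RM4 overlap.
RM1 starts exactly when RM2 ends (back-to-back, no overlap); RM2 is clear from here.
RM1 starts before RM4 ends → RM4 and RM1 overlap.
RM6 starts after RM4 ends; RM4 is clear from here.
RM6 starts before RM1 ends → RM1 and RM6 overlap.
RM3 starts exactly when RM1 ends (back-to-back, no overlap); RM1 is clear from here.
RM3 starts before RM6 ends → RM6 and RM3 overlap.
RM5 starts before RM6 ends → RM6 and RM5 overlap.
RM7 starts after RM6 ends; RM6 is clear from here.
RM5 starts before RM3 ends → RM3 and RM5 overlap.
RM7 starts after RM3 ends; RM3 is clear from here.
RM7 starts after RM5 ends; RM5 is clear from here.
RM8 starts after RM7 ends.
Overlapping pairs: RM1 & RM4, RM1 & RM6, RM2 & RM4, RM3 & RM5, RM3 & RM6, RM5 & RM6 — 6 in total.

6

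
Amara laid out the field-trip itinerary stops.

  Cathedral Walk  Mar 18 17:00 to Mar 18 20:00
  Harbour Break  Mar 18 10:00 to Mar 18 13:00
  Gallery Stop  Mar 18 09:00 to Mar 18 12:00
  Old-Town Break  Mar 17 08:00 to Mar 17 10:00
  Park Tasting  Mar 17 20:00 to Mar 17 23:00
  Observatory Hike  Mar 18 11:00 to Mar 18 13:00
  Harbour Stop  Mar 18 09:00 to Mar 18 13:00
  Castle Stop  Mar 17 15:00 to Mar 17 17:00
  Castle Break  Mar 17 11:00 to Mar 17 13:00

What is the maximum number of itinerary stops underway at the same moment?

4

Walk through starts and ends in time order (an end at T is processed before a start at T):
Mar 17 08:00 start Old-Town Break → 1
Mar 17 10:00 end Old-Town Break → 0
Mar 17 11:00 start Castle Break → 1
Mar 17 13:00 end Castle Break → 0
Mar 17 15:00 start Castle Stop → 1
Mar 17 17:00 end Castle Stop → 0
Mar 17 20:00 start Park Tasting → 1
Mar 17 23:00 end Park Tasting → 0
Mar 18 09:00 start Gallery Stop → 1
Mar 18 09:00 start Harbour Stop → 2
Mar 18 10:00 start Harbour Break → 3
Mar 18 11:00 start Observatory Hike → 4
Mar 18 12:00 end Gallery Stop → 3
Mar 18 13:00 end Harbour Break → 2
Mar 18 13:00 end Harbour Stop → 1
Mar 18 13:00 end Observatory Hike → 0
Mar 18 17:00 start Cathedral Walk → 1
Mar 18 20:00 end Cathedral Walk → 0
Peak is 4, at Mar 18 11:00 (Gallery Stop, Harbour Break, Harbour Stop, Observatory Hike).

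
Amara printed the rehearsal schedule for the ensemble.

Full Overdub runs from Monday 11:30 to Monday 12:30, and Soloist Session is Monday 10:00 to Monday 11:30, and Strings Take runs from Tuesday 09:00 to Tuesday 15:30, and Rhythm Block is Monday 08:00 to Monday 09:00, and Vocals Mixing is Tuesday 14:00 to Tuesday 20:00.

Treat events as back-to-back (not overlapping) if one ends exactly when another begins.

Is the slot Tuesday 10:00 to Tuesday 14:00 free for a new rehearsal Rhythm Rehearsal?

Rhythm Block: ends Monday 09:00 at or before Rhythm Rehearsal starts Tuesday 10:00 → clear.
Soloist Session: ends Monday 11:30 at or before Rhythm Rehearsal starts Tuesday 10:00 → clear.
Full Overdub: ends Monday 12:30 at or before Rhythm Rehearsal starts Tuesday 10:00 → clear.
Strings Take: starts Tuesday 09:00 before Rhythm Rehearsal ends Tuesday 14:00, and ends Tuesday 15:30 after Rhythm Rehearsal starts Tuesday 10:00 → overlap.
Vocals Mixing: starts Tuesday 14:00 at or after Rhythm Rehearsal ends Tuesday 14:00 → clear.
Rhythm Rehearsal overlaps Strings Take.

No — it overlaps Strings Take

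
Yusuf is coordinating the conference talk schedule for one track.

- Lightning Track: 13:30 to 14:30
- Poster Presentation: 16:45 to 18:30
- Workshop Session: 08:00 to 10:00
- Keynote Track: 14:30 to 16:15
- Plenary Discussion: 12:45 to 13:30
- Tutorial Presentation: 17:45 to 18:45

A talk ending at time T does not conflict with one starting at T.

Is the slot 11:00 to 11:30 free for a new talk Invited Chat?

Workshop Session: ends 10:00 at or before Invited Chat starts 11:00 → clear.
Plenary Discussion: starts 12:45 at or after Invited Chat ends 11:30 → clear.
Lightning Track: starts 13:30 at or after Invited Chat ends 11:30 → clear.
Keynote Track: starts 14:30 at or after Invited Chat ends 11:30 → clear.
Poster Presentation: starts 16:45 at or after Invited Chat ends 11:30 → clear.
Tutorial Presentation: starts 17:45 at or after Invited Chat ends 11:30 → clear.

Yes — the slot is free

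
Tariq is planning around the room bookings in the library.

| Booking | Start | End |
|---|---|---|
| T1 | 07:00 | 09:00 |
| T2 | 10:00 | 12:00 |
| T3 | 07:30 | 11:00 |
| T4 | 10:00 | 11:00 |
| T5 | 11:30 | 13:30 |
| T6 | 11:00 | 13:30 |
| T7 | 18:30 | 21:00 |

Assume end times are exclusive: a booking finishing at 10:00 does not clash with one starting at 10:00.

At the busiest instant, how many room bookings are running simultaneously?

Sort all start/end points and keep a running count:
07:00 start T1 → 1
07:30 start T3 → 2
09:00 end T1 → 1
10:00 start T2 → 2
10:00 start T4 → 3
11:00 end T3 → 2
11:00 end T4 → 1
11:00 start T6 → 2
11:30 start T5 → 3
12:00 end T2 → 2
13:30 end T5 → 1
13:30 end T6 → 0
18:30 start T7 → 1
21:00 end T7 → 0
Peak is 3, at 10:00 (T2, T3, T4).

3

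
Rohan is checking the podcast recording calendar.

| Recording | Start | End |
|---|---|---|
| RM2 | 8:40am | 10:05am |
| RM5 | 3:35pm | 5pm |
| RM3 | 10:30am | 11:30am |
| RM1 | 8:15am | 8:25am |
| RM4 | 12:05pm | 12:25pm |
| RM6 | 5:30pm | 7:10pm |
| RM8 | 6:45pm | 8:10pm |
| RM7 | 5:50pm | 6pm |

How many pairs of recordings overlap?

2

Sorted by start: RM1, RM2, RM3, RM4, RM5, RM6, RM7, RM8.
RM2 starts after RM1 ends, so RM1 has no further overlaps.
RM3 starts after RM2 ends, so RM2 has no further overlaps.
RM4 starts after RM3 ends, so RM3 has no further overlaps.
RM5 starts after RM4 ends, so RM4 has no further overlaps.
RM6 starts after RM5 ends, so RM5 has no further overlaps.
RM7 starts before RM6 ends → RM6 and RM7 overlap.
RM8 starts before RM6 ends → RM6 and RM8 overlap.
RM8 starts after RM7 ends.
Overlapping pairs: RM6 & RM7, RM6 & RM8 — 2 in total.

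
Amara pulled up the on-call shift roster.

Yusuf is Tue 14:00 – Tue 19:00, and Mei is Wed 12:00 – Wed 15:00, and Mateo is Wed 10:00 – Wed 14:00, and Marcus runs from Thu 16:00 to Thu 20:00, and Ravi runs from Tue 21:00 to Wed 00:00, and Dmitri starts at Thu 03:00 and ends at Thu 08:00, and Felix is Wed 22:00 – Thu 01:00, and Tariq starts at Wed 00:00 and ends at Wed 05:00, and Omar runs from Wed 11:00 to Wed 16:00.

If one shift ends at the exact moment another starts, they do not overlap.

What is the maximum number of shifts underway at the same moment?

Sweep the timeline, counting +1 at each start and −1 at each end (ends before starts at a tie):
Tue 14:00 start Yusuf → 1
Tue 19:00 end Yusuf → 0
Tue 21:00 start Ravi → 1
Wed 00:00 end Ravi → 0
Wed 00:00 start Tariq → 1
Wed 05:00 end Tariq → 0
Wed 10:00 start Mateo → 1
Wed 11:00 start Omar → 2
Wed 12:00 start Mei → 3
Wed 14:00 end Mateo → 2
Wed 15:00 end Mei → 1
Wed 16:00 end Omar → 0
Wed 22:00 start Felix → 1
Thu 01:00 end Felix → 0
Thu 03:00 start Dmitri → 1
Thu 08:00 end Dmitri → 0
Thu 16:00 start Marcus → 1
Thu 20:00 end Marcus → 0
Peak is 3, at Wed 12:00 (Mateo, Mei, Omar).

3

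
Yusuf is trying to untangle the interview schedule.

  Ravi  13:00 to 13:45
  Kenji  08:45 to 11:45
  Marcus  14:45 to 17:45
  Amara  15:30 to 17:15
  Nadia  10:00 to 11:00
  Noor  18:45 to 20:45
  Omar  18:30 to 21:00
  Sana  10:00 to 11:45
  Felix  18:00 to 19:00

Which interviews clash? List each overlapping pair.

Amara & Marcus, Felix & Noor, Felix & Omar, Kenji & Nadia, Kenji & Sana, Nadia & Sana, Noor & Omar

Sorted by start: Kenji, Sana, Nadia, Ravi, Marcus, Amara, Felix, Omar, Noor.
Sana starts before Kenji ends → Kenji and Sana overlap.
Nadia starts before Kenji ends → Kenji and Nadia overlap.
Ravi starts after Kenji ends; Kenji is clear from here.
Nadia starts before Sana ends → Sana and Nadia overlap.
Ravi starts after Sana ends; Sana is clear from here.
Ravi starts after Nadia ends; Nadia is clear from here.
Marcus starts after Ravi ends; Ravi is clear from here.
Amara starts before Marcus ends → Marcus and Amara overlap.
Felix starts after Marcus ends; Marcus is clear from here.
Felix starts after Amara ends; Amara is clear from here.
Omar starts before Felix ends → Felix and Omar overlap.
Noor starts before Felix ends → Felix and Noor overlap.
Noor starts before Omar ends → Omar and Noor overlap.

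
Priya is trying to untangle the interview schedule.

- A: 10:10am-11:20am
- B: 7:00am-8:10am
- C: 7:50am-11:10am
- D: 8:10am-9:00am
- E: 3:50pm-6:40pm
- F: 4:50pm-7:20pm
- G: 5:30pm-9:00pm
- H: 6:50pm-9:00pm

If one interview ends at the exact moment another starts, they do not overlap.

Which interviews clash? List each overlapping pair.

Sorted by start: B, C, D, A, E, F, G, H.
C starts before B ends → B and C overlap.
D starts exactly when B ends (back-to-back, no overlap) — done with B.
D starts before C ends → C and D overlap.
A starts before C ends → C and A overlap.
E starts after C ends — done with C.
A starts after D ends — done with D.
E starts after A ends — done with A.
F starts before E ends → E and F overlap.
G starts before E ends → E and G overlap.
H starts after E ends.
G starts before F ends → F and G overlap.
H starts before F ends → F and H overlap.
H starts before G ends → G and H overlap.

A & C, B & C, C & D, E & F, E & G, F & G, F & H, G & H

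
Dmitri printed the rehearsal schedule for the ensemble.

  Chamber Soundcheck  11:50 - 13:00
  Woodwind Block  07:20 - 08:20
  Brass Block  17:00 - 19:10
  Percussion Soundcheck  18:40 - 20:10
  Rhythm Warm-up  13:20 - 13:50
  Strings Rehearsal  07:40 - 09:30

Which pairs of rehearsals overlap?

Sorted by start: Woodwind Block, Strings Rehearsal, Chamber Soundcheck, Rhythm Warm-up, Brass Block, Percussion Soundcheck.
Strings Rehearsal starts before Woodwind Block ends → Woodwind Block and Strings Rehearsal overlap.
Chamber Soundcheck starts after Woodwind Block ends; Woodwind Block is clear from here.
Chamber Soundcheck starts after Strings Rehearsal ends; Strings Rehearsal is clear from here.
Rhythm Warm-up starts after Chamber Soundcheck ends; Chamber Soundcheck is clear from here.
Brass Block starts after Rhythm Warm-up ends; Rhythm Warm-up is clear from here.
Percussion Soundcheck starts before Brass Block ends → Brass Block and Percussion Soundcheck overlap.

Brass Block & Percussion Soundcheck, Strings Rehearsal & Woodwind Block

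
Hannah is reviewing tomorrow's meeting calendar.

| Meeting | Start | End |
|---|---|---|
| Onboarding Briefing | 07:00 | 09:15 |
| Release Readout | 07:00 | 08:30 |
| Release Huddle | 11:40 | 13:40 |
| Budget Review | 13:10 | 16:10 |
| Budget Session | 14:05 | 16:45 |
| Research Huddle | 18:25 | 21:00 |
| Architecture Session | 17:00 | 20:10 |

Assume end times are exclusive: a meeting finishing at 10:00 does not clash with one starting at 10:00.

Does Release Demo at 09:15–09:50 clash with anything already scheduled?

Onboarding Briefing: ends 09:15 at or before Release Demo starts 09:15 → clear.
Release Readout: ends 08:30 at or before Release Demo starts 09:15 → clear.
Release Huddle: starts 11:40 at or after Release Demo ends 09:50 → clear.
Budget Review: starts 13:10 at or after Release Demo ends 09:50 → clear.
Budget Session: starts 14:05 at or after Release Demo ends 09:50 → clear.
Architecture Session: starts 17:00 at or after Release Demo ends 09:50 → clear.
Research Huddle: starts 18:25 at or after Release Demo ends 09:50 → clear.

No — it doesn't clash with anything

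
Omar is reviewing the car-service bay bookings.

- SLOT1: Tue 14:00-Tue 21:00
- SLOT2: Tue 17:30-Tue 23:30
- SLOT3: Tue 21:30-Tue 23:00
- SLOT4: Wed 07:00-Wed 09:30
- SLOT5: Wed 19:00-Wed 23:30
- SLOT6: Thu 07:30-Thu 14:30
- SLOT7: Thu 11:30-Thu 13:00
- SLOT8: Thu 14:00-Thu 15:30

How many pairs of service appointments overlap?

Sorted by start: SLOT1, SLOT2, SLOT3, SLOT4, SLOT5, SLOT6, SLOT7, SLOT8.
SLOT2 starts before SLOT1 ends → SLOT1 and SLOT2 overlap.
SLOT3 starts after SLOT1 ends, so nothing later overlaps SLOT1 either.
SLOT3 starts before SLOT2 ends → SLOT2 and SLOT3 overlap.
SLOT4 starts after SLOT2 ends, so nothing later overlaps SLOT2 either.
SLOT4 starts after SLOT3 ends, so nothing later overlaps SLOT3 either.
SLOT5 starts after SLOT4 ends, so nothing later overlaps SLOT4 either.
SLOT6 starts after SLOT5 ends, so nothing later overlaps SLOT5 either.
SLOT7 starts before SLOT6 ends → SLOT6 and SLOT7 overlap.
SLOT8 starts before SLOT6 ends → SLOT6 and SLOT8 overlap.
SLOT8 starts after SLOT7 ends.
Overlapping pairs: SLOT1 & SLOT2, SLOT2 & SLOT3, SLOT6 & SLOT7, SLOT6 & SLOT8 — 4 in total.

4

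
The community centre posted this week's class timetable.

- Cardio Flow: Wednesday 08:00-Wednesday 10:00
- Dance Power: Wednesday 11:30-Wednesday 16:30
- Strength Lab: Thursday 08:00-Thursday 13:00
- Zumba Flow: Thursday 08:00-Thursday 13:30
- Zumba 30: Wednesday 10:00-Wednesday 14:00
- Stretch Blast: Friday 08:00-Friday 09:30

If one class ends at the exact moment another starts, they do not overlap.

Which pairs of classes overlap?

Sorted by start: Cardio Flow, Zumba 30, Dance Power, Strength Lab, Zumba Flow, Stretch Blast.
Zumba 30 starts exactly when Cardio Flow ends (back-to-back, no overlap) — done with Cardio Flow.
Dance Power starts before Zumba 30 ends → Zumba 30 and Dance Power overlap.
Strength Lab starts after Zumba 30 ends — done with Zumba 30.
Strength Lab starts after Dance Power ends — done with Dance Power.
Zumba Flow starts before Strength Lab ends → Strength Lab and Zumba Flow overlap.
Stretch Blast starts after Strength Lab ends.
Stretch Blast starts after Zumba Flow ends.

Dance Power & Zumba 30, Strength Lab & Zumba Flow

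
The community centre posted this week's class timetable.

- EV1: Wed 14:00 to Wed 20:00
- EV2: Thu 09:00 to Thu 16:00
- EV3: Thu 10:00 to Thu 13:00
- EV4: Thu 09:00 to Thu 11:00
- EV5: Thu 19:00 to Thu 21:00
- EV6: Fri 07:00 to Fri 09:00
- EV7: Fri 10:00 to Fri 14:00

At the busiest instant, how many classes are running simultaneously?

3

Walk through starts and ends in time order (an end at T is processed before a start at T):
Wed 14:00 start EV1 → 1
Wed 20:00 end EV1 → 0
Thu 09:00 start EV2 → 1
Thu 09:00 start EV4 → 2
Thu 10:00 start EV3 → 3
Thu 11:00 end EV4 → 2
Thu 13:00 end EV3 → 1
Thu 16:00 end EV2 → 0
Thu 19:00 start EV5 → 1
Thu 21:00 end EV5 → 0
Fri 07:00 start EV6 → 1
Fri 09:00 end EV6 → 0
Fri 10:00 start EV7 → 1
Fri 14:00 end EV7 → 0
Peak is 3, at Thu 10:00 (EV2, EV3, EV4).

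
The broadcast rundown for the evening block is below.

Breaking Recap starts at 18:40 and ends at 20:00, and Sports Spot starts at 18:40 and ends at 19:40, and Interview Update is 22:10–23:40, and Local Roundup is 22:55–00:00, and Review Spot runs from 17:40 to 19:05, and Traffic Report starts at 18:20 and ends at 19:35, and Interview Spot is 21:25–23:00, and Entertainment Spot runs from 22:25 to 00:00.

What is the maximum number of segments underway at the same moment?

4

Sort all start/end points and keep a running count:
17:40 start Review Spot → 1
18:20 start Traffic Report → 2
18:40 start Breaking Recap → 3
18:40 start Sports Spot → 4
19:05 end Review Spot → 3
19:35 end Traffic Report → 2
19:40 end Sports Spot → 1
20:00 end Breaking Recap → 0
21:25 start Interview Spot → 1
22:10 start Interview Update → 2
22:25 start Entertainment Spot → 3
22:55 start Local Roundup → 4
23:00 end Interview Spot → 3
23:40 end Interview Update → 2
00:00 end Entertainment Spot → 1
00:00 end Local Roundup → 0
Peak is 4, at 18:40 (Breaking Recap, Review Spot, Sports Spot, Traffic Report).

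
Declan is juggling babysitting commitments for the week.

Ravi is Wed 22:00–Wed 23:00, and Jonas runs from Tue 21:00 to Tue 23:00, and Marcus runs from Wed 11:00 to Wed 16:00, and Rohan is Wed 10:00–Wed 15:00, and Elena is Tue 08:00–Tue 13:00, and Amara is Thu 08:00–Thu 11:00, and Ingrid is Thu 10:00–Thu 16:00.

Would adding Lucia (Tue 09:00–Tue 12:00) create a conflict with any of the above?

Yes — it overlaps Elena

Elena: starts Tue 08:00 before Lucia ends Tue 12:00, and ends Tue 13:00 after Lucia starts Tue 09:00 → overlap.
Jonas: starts Tue 21:00 at or after Lucia ends Tue 12:00 → clear.
Rohan: starts Wed 10:00 at or after Lucia ends Tue 12:00 → clear.
Marcus: starts Wed 11:00 at or after Lucia ends Tue 12:00 → clear.
Ravi: starts Wed 22:00 at or after Lucia ends Tue 12:00 → clear.
Amara: starts Thu 08:00 at or after Lucia ends Tue 12:00 → clear.
Ingrid: starts Thu 10:00 at or after Lucia ends Tue 12:00 → clear.
Lucia overlaps Elena.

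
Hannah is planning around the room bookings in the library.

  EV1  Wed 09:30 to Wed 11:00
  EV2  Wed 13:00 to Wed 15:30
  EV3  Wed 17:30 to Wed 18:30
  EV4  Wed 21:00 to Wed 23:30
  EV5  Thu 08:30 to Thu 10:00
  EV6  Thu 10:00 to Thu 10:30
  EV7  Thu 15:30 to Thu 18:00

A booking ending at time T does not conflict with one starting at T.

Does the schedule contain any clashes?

Sorted by start: EV1, EV2, EV3, EV4, EV5, EV6, EV7.
EV2 starts after EV1 ends — done with EV1.
EV3 starts after EV2 ends — done with EV2.
EV4 starts after EV3 ends — done with EV3.
EV5 starts after EV4 ends — done with EV4.
EV6 starts exactly when EV5 ends (back-to-back, no overlap) — done with EV5.
EV7 starts after EV6 ends.
Every pair is clear; the schedule has no overlaps.

No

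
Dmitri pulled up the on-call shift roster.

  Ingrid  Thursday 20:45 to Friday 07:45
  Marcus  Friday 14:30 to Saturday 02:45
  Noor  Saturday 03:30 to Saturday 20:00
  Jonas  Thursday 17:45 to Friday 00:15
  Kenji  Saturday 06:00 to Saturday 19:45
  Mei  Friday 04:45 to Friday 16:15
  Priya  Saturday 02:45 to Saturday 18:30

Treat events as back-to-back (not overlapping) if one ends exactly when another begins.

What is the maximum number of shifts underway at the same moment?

3

Sort all start/end points and keep a running count:
Thursday 17:45 start Jonas → 1
Thursday 20:45 start Ingrid → 2
Friday 00:15 end Jonas → 1
Friday 04:45 start Mei → 2
Friday 07:45 end Ingrid → 1
Friday 14:30 start Marcus → 2
Friday 16:15 end Mei → 1
Saturday 02:45 end Marcus → 0
Saturday 02:45 start Priya → 1
Saturday 03:30 start Noor → 2
Saturday 06:00 start Kenji → 3
Saturday 18:30 end Priya → 2
Saturday 19:45 end Kenji → 1
Saturday 20:00 end Noor → 0
Peak is 3, at Saturday 06:00 (Kenji, Noor, Priya).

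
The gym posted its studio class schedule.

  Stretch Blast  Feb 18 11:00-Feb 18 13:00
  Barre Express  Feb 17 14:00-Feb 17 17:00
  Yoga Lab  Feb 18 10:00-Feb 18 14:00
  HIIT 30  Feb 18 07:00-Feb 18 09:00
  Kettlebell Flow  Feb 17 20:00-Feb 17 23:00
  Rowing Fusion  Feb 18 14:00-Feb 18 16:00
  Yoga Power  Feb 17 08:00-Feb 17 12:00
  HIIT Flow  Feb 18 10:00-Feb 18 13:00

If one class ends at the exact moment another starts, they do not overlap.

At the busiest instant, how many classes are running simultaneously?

3

Sweep the timeline, counting +1 at each start and −1 at each end (ends before starts at a tie):
Feb 17 08:00 start Yoga Power → 1
Feb 17 12:00 end Yoga Power → 0
Feb 17 14:00 start Barre Express → 1
Feb 17 17:00 end Barre Express → 0
Feb 17 20:00 start Kettlebell Flow → 1
Feb 17 23:00 end Kettlebell Flow → 0
Feb 18 07:00 start HIIT 30 → 1
Feb 18 09:00 end HIIT 30 → 0
Feb 18 10:00 start HIIT Flow → 1
Feb 18 10:00 start Yoga Lab → 2
Feb 18 11:00 start Stretch Blast → 3
Feb 18 13:00 end HIIT Flow → 2
Feb 18 13:00 end Stretch Blast → 1
Feb 18 14:00 end Yoga Lab → 0
Feb 18 14:00 start Rowing Fusion → 1
Feb 18 16:00 end Rowing Fusion → 0
Peak is 3, at Feb 18 11:00 (HIIT Flow, Stretch Blast, Yoga Lab).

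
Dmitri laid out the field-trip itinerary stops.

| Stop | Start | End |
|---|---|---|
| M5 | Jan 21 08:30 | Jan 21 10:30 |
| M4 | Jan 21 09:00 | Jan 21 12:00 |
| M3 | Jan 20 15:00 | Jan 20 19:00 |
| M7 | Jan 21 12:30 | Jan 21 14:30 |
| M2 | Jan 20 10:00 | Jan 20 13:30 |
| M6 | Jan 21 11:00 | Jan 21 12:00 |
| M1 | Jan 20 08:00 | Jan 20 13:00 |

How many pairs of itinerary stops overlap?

Sorted by start: M1, M2, M3, M5, M4, M6, M7.
M2 starts before M1 ends → M1 and M2 overlap.
M3 starts after M1 ends, so M1 has no further overlaps.
M3 starts after M2 ends, so M2 has no further overlaps.
M5 starts after M3 ends, so M3 has no further overlaps.
M4 starts before M5 ends → M5 and M4 overlap.
M6 starts after M5 ends, so M5 has no further overlaps.
M6 starts before M4 ends → M4 and M6 overlap.
M7 starts after M4 ends.
M7 starts after M6 ends.
Overlapping pairs: M1 & M2, M4 & M5, M4 & M6 — 3 in total.

3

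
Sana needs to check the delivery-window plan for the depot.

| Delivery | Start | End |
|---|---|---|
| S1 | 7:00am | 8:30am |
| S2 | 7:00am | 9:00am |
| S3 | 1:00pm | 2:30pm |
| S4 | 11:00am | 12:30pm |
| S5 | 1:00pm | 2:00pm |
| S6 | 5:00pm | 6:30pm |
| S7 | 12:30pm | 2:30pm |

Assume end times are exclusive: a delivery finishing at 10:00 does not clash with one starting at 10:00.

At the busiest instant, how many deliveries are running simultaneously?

Sweep the timeline, counting +1 at each start and −1 at each end (ends before starts at a tie):
7:00am start S1 → 1
7:00am start S2 → 2
8:30am end S1 → 1
9:00am end S2 → 0
11:00am start S4 → 1
12:30pm end S4 → 0
12:30pm start S7 → 1
1:00pm start S3 → 2
1:00pm start S5 → 3
2:00pm end S5 → 2
2:30pm end S3 → 1
2:30pm end S7 → 0
5:00pm start S6 → 1
6:30pm end S6 → 0
Peak is 3, at 1:00pm (S3, S5, S7).

3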